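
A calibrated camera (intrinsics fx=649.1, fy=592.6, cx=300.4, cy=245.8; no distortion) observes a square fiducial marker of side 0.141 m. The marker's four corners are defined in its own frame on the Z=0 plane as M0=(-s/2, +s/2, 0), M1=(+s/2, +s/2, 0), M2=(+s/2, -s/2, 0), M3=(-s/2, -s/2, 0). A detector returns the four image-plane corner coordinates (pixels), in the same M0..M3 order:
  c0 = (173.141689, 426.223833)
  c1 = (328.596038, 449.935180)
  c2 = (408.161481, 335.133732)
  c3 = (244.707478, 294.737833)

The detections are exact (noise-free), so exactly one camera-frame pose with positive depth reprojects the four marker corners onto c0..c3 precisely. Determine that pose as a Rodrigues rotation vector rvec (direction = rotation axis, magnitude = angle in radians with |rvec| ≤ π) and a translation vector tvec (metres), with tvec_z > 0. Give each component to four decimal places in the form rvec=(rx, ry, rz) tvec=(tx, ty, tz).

rvec=(0.4635, -0.3329, 0.3823) tvec=(-0.0073, 0.1154, 0.5078)

Intrinsics K: fx=649.1, fy=592.6, cx=300.4, cy=245.8
Marker side s = 0.141 m; corners in marker frame (Z=0):
  M0 = (-0.0705, +0.0705, 0)
  M1 = (+0.0705, +0.0705, 0)
  M2 = (+0.0705, -0.0705, 0)
  M3 = (-0.0705, -0.0705, 0)
Detected image corners:
  c0 = (173.141689, 426.223833) px
  c1 = (328.596038, 449.935180) px
  c2 = (408.161481, 335.133732) px
  c3 = (244.707478, 294.737833) px
Planar DLT: solve 8×8 A·h = b for H (H[2,2]=1):
  H  [+1352.54972 -329.03376 +291.07276]
  H  [+515.34008 +1142.01582 +380.51554]
  H  [+0.77295 +0.72211 +1.00000]
B = K⁻¹H; ‖b₁‖=1.969263, ‖b₂‖=1.969263; λ = 2/(‖b₁‖+‖b₂‖) = 0.507804, sign → tz>0 ⇒ λ=+0.507804
r₁ = λ·B[:,0] = (+0.87648,+0.27879,+0.39251); r₂ = λ·B[:,1] = (-0.42711,+0.82651,+0.36669)
r₃ = r₁×r₂ = (-0.22218,-0.48904,+0.84349); SVD([r₁ r₂ r₃]) → R = UVᵀ:
  R  [+0.87648 -0.42711 -0.22218]
  R  [+0.27879 +0.82651 -0.48904]
  R  [+0.39251 +0.36669 +0.84349]
t = (-0.00730, +0.11544, +0.50780) m
tr R = 2.546474; θ = arccos((tr R − 1)/2) = 0.686866 rad = 39.355°
axis k = ((R−Rᵀ)₃₂, (R−Rᵀ)₁₃, (R−Rᵀ)₂₁) / (2 sinθ) = (+0.674742, -0.484678, +0.556606)
rvec = θ·k = (+0.463458, -0.332909, +0.382314)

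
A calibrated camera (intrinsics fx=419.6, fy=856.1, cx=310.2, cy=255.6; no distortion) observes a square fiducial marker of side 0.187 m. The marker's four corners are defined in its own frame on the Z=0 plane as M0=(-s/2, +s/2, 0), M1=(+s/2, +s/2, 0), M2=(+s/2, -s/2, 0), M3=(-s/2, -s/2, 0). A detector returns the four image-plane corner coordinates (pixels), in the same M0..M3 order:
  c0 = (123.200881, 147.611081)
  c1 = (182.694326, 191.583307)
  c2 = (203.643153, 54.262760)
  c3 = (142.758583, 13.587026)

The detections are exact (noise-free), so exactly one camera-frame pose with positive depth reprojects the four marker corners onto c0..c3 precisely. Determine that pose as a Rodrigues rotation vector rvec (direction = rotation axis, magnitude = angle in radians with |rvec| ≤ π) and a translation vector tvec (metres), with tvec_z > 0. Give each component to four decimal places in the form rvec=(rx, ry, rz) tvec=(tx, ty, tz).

Intrinsics K: fx=419.6, fy=856.1, cx=310.2, cy=255.6
Marker side s = 0.187 m; corners in marker frame (Z=0):
  M0 = (-0.0935, +0.0935, 0)
  M1 = (+0.0935, +0.0935, 0)
  M2 = (+0.0935, -0.0935, 0)
  M3 = (-0.0935, -0.0935, 0)
Detected image corners:
  c0 = (123.200881, 147.611081) px
  c1 = (182.694326, 191.583307) px
  c2 = (203.643153, 54.262760) px
  c3 = (142.758583, 13.587026) px
Planar DLT: solve 8×8 A·h = b for H (H[2,2]=1):
  H  [+296.97510 -96.46504 +162.57673]
  H  [+210.87415 +732.75066 +101.91783]
  H  [-0.15248 +0.07229 +1.00000]
B = K⁻¹H; ‖b₁‖=0.884093, ‖b₂‖=0.884093; λ = 2/(‖b₁‖+‖b₂‖) = 1.131103, sign → tz>0 ⇒ λ=+1.131103
r₁ = λ·B[:,0] = (+0.92805,+0.33011,-0.17247); r₂ = λ·B[:,1] = (-0.32048,+0.94372,+0.08176)
r₃ = r₁×r₂ = (+0.18976,-0.02061,+0.98161); SVD([r₁ r₂ r₃]) → R = UVᵀ:
  R  [+0.92805 -0.32048 +0.18976]
  R  [+0.33011 +0.94372 -0.02061]
  R  [-0.17247 +0.08176 +0.98161]
t = (-0.39794, -0.20305, +1.13110) m
tr R = 2.853386; θ = arccos((tr R − 1)/2) = 0.385281 rad = 22.075°
axis k = ((R−Rᵀ)₃₂, (R−Rᵀ)₁₃, (R−Rᵀ)₂₁) / (2 sinθ) = (+0.136196, +0.481924, +0.865564)
rvec = θ·k = (+0.052474, +0.185676, +0.333485)

rvec=(0.0525, 0.1857, 0.3335) tvec=(-0.3979, -0.2030, 1.1311)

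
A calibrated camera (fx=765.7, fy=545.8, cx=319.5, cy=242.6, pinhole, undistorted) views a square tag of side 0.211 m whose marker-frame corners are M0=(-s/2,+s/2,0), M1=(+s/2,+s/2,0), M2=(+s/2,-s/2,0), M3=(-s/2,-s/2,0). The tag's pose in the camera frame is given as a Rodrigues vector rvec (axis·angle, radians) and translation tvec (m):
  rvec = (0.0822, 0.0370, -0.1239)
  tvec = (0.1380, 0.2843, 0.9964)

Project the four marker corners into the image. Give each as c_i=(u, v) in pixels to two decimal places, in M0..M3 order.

c0=(354.83, 459.73) c1=(515.29, 447.62) c2=(498.11, 335.33) c3=(335.08, 348.65)

Intrinsics K: fx=765.7, fy=545.8, cx=319.5, cy=242.6
Marker side s = 0.211 m; corners in marker frame (Z=0):
  M0 = (-0.1055, +0.1055, 0)
  M1 = (+0.1055, +0.1055, 0)
  M2 = (+0.1055, -0.1055, 0)
  M3 = (-0.1055, -0.1055, 0)
rvec = (0.0822, 0.0370, -0.1239), |rvec| = θ = 0.15322 rad = 8.779°
Rodrigues: sinθ=0.15262, 1−cosθ=0.01172; R = I + sinθ·[k]× + (1−cosθ)·[k]×²:
    [+0.99166 +0.12493 +0.03177]
    [-0.12190 +0.98897 -0.08417]
    [-0.04194 +0.07959 +0.99595]
t = (0.1380, 0.2843, 0.9964) m
M0: Pc = R·M0+t = (+0.04656, +0.40150, +1.00922); u = 765.7·(+0.04656)/1.00922 + 319.5 = 354.8258, v = 545.8·(+0.40150)/1.00922 + 242.6 = 459.7344
M1: Pc = R·M1+t = (+0.25580, +0.37578, +1.00037); u = 765.7·(+0.25580)/1.00037 + 319.5 = 515.2933, v = 545.8·(+0.37578)/1.00037 + 242.6 = 447.6221
M2: Pc = R·M2+t = (+0.22944, +0.16710, +0.98358); u = 765.7·(+0.22944)/0.98358 + 319.5 = 498.1147, v = 545.8·(+0.16710)/0.98358 + 242.6 = 335.3279
M3: Pc = R·M3+t = (+0.02020, +0.19282, +0.99243); u = 765.7·(+0.02020)/0.99243 + 319.5 = 335.0850, v = 545.8·(+0.19282)/0.99243 + 242.6 = 348.6465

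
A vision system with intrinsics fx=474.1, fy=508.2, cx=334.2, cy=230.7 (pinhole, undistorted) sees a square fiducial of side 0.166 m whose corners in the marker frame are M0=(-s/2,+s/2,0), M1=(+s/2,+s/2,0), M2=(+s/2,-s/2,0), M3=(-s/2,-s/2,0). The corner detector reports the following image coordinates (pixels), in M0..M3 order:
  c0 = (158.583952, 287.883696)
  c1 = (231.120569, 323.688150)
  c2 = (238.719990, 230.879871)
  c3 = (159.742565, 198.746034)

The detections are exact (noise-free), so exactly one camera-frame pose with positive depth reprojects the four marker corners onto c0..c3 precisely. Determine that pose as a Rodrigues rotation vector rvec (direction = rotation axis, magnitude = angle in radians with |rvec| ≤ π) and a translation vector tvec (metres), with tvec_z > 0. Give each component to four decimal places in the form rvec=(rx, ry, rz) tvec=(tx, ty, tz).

Intrinsics K: fx=474.1, fy=508.2, cx=334.2, cy=230.7
Marker side s = 0.166 m; corners in marker frame (Z=0):
  M0 = (-0.0830, +0.0830, 0)
  M1 = (+0.0830, +0.0830, 0)
  M2 = (+0.0830, -0.0830, 0)
  M3 = (-0.0830, -0.0830, 0)
Detected image corners:
  c0 = (158.583952, 287.883696) px
  c1 = (231.120569, 323.688150) px
  c2 = (238.719990, 230.879871) px
  c3 = (159.742565, 198.746034) px
Planar DLT: solve 8×8 A·h = b for H (H[2,2]=1):
  H  [+371.81445 +70.38062 +195.61659]
  H  [+94.42019 +674.55936 +261.54096]
  H  [-0.42513 +0.48759 +1.00000]
B = K⁻¹H; ‖b₁‖=1.224385, ‖b₂‖=1.224385; λ = 2/(‖b₁‖+‖b₂‖) = 0.816736, sign → tz>0 ⇒ λ=+0.816736
r₁ = λ·B[:,0] = (+0.88529,+0.30937,-0.34722); r₂ = λ·B[:,1] = (-0.15947,+0.90332,+0.39823)
r₃ = r₁×r₂ = (+0.43685,-0.29718,+0.84903); SVD([r₁ r₂ r₃]) → R = UVᵀ:
  R  [+0.88529 -0.15947 +0.43685]
  R  [+0.30937 +0.90332 -0.29718]
  R  [-0.34722 +0.39823 +0.84903]
t = (-0.23874, +0.04957, +0.81674) m
tr R = 2.637631; θ = arccos((tr R − 1)/2) = 0.611452 rad = 35.034°
axis k = ((R−Rᵀ)₃₂, (R−Rᵀ)₁₃, (R−Rᵀ)₂₁) / (2 sinθ) = (+0.605699, +0.682915, +0.408357)
rvec = θ·k = (+0.370355, +0.417570, +0.249691)

rvec=(0.3704, 0.4176, 0.2497) tvec=(-0.2387, 0.0496, 0.8167)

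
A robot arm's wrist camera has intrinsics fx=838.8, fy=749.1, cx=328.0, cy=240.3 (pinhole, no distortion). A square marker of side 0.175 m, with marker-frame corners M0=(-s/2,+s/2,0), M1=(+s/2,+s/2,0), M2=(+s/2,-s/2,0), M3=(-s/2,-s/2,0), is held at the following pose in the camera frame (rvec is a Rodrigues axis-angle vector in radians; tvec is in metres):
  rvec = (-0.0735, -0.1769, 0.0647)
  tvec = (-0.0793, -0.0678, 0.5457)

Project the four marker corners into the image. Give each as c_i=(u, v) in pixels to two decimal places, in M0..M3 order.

c0=(55.19, 259.03) c1=(330.42, 274.74) c2=(345.30, 44.11) c3=(77.97, 15.79)

Intrinsics K: fx=838.8, fy=749.1, cx=328.0, cy=240.3
Marker side s = 0.175 m; corners in marker frame (Z=0):
  M0 = (-0.0875, +0.0875, 0)
  M1 = (+0.0875, +0.0875, 0)
  M2 = (+0.0875, -0.0875, 0)
  M3 = (-0.0875, -0.0875, 0)
rvec = (-0.0735, -0.1769, 0.0647), |rvec| = θ = 0.20219 rad = 11.585°
Rodrigues: sinθ=0.20082, 1−cosθ=0.02037; R = I + sinθ·[k]× + (1−cosθ)·[k]×²:
    [+0.98232 -0.05778 -0.17807]
    [+0.07074 +0.99522 +0.06730]
    [+0.17333 -0.07870 +0.98171]
t = (-0.0793, -0.0678, 0.5457) m
M0: Pc = R·M0+t = (-0.17031, +0.01309, +0.52365); u = 838.8·(-0.17031)/0.52365 + 328.0 = 55.1921, v = 749.1·(+0.01309)/0.52365 + 240.3 = 259.0291
M1: Pc = R·M1+t = (+0.00160, +0.02547, +0.55398); u = 838.8·(+0.00160)/0.55398 + 328.0 = 330.4184, v = 749.1·(+0.02547)/0.55398 + 240.3 = 274.7431
M2: Pc = R·M2+t = (+0.01171, -0.14869, +0.56775); u = 838.8·(+0.01171)/0.56775 + 328.0 = 345.2988, v = 749.1·(-0.14869)/0.56775 + 240.3 = 44.1136
M3: Pc = R·M3+t = (-0.16020, -0.16107, +0.53742); u = 838.8·(-0.16020)/0.53742 + 328.0 = 77.9659, v = 749.1·(-0.16107)/0.53742 + 240.3 = 15.7854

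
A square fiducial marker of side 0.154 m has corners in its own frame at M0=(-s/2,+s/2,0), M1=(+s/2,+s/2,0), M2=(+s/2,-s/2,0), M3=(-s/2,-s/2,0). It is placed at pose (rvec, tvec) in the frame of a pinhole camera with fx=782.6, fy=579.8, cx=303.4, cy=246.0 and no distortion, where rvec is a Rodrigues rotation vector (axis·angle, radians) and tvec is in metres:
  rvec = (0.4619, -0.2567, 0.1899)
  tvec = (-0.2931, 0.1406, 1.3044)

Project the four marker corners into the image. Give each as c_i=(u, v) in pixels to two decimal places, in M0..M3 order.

Intrinsics K: fx=782.6, fy=579.8, cx=303.4, cy=246.0
Marker side s = 0.154 m; corners in marker frame (Z=0):
  M0 = (-0.0770, +0.0770, 0)
  M1 = (+0.0770, +0.0770, 0)
  M2 = (+0.0770, -0.0770, 0)
  M3 = (-0.0770, -0.0770, 0)
rvec = (0.4619, -0.2567, 0.1899), |rvec| = θ = 0.56152 rad = 32.173°
Rodrigues: sinθ=0.53248, 1−cosθ=0.15356; R = I + sinθ·[k]× + (1−cosθ)·[k]×²:
    [+0.95035 -0.23782 -0.20070]
    [+0.12233 +0.87854 -0.46175]
    [+0.28614 +0.41427 +0.86401]
t = (-0.2931, 0.1406, 1.3044) m
M0: Pc = R·M0+t = (-0.38459, +0.19883, +1.31427); u = 782.6·(-0.38459)/1.31427 + 303.4 = 74.3906, v = 579.8·(+0.19883)/1.31427 + 246.0 = 333.7145
M1: Pc = R·M1+t = (-0.23824, +0.21767, +1.35833); u = 782.6·(-0.23824)/1.35833 + 303.4 = 166.1411, v = 579.8·(+0.21767)/1.35833 + 246.0 = 338.9105
M2: Pc = R·M2+t = (-0.20161, +0.08237, +1.29453); u = 782.6·(-0.20161)/1.29453 + 303.4 = 181.5176, v = 579.8·(+0.08237)/1.29453 + 246.0 = 282.8932
M3: Pc = R·M3+t = (-0.34796, +0.06353, +1.25047); u = 782.6·(-0.34796)/1.25047 + 303.4 = 85.6280, v = 579.8·(+0.06353)/1.25047 + 246.0 = 275.4581

c0=(74.39, 333.71) c1=(166.14, 338.91) c2=(181.52, 282.89) c3=(85.63, 275.46)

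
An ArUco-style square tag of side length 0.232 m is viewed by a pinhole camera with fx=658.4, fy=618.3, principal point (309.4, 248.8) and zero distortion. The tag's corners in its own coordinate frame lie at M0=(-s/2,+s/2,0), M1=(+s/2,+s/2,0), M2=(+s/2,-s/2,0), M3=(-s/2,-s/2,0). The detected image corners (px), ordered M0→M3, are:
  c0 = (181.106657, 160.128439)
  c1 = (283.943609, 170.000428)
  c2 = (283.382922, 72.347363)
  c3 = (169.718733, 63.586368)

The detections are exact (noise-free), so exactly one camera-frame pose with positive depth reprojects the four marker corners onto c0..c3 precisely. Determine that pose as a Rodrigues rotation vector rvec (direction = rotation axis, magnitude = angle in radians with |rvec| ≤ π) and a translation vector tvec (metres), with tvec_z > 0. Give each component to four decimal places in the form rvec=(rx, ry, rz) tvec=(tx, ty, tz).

rvec=(0.6387, 0.1588, 0.0725) tvec=(-0.1673, -0.2883, 1.3724)

Intrinsics K: fx=658.4, fy=618.3, cx=309.4, cy=248.8
Marker side s = 0.232 m; corners in marker frame (Z=0):
  M0 = (-0.1160, +0.1160, 0)
  M1 = (+0.1160, +0.1160, 0)
  M2 = (+0.1160, -0.1160, 0)
  M3 = (-0.1160, -0.1160, 0)
Detected image corners:
  c0 = (181.106657, 160.128439) px
  c1 = (283.943609, 170.000428) px
  c2 = (283.382922, 72.347363) px
  c3 = (169.718733, 63.586368) px
Planar DLT: solve 8×8 A·h = b for H (H[2,2]=1):
  H  [+444.49021 +126.11172 +229.11671]
  H  [+29.65595 +469.31731 +118.92265]
  H  [-0.09117 +0.43615 +1.00000]
B = K⁻¹H; ‖b₁‖=0.728648, ‖b₂‖=0.728648; λ = 2/(‖b₁‖+‖b₂‖) = 1.372405, sign → tz>0 ⇒ λ=+1.372405
r₁ = λ·B[:,0] = (+0.98532,+0.11617,-0.12512); r₂ = λ·B[:,1] = (-0.01841,+0.80085,+0.59858)
r₃ = r₁×r₂ = (+0.16974,-0.58749,+0.79123); SVD([r₁ r₂ r₃]) → R = UVᵀ:
  R  [+0.98532 -0.01841 +0.16974]
  R  [+0.11617 +0.80085 -0.58749]
  R  [-0.12512 +0.59858 +0.79123]
t = (-0.16735, -0.28828, +1.37241) m
tr R = 2.577402; θ = arccos((tr R − 1)/2) = 0.662103 rad = 37.936°
axis k = ((R−Rᵀ)₃₂, (R−Rᵀ)₁₃, (R−Rᵀ)₂₁) / (2 sinθ) = (+0.964629, +0.239810, +0.109460)
rvec = θ·k = (+0.638684, +0.158779, +0.072474)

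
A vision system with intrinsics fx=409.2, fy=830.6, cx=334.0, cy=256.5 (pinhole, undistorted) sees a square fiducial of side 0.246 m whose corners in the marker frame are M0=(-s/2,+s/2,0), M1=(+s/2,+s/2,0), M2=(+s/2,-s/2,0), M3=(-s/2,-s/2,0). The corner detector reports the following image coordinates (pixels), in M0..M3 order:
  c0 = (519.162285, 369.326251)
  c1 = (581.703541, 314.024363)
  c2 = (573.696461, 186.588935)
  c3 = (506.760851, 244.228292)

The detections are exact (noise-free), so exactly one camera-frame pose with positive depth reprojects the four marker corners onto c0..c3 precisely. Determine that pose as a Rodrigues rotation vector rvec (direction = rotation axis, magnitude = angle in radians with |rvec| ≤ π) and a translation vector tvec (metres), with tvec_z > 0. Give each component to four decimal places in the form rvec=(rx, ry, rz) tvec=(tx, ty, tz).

Intrinsics K: fx=409.2, fy=830.6, cx=334.0, cy=256.5
Marker side s = 0.246 m; corners in marker frame (Z=0):
  M0 = (-0.1230, +0.1230, 0)
  M1 = (+0.1230, +0.1230, 0)
  M2 = (+0.1230, -0.1230, 0)
  M3 = (-0.1230, -0.1230, 0)
Detected image corners:
  c0 = (519.162285, 369.326251) px
  c1 = (581.703541, 314.024363) px
  c2 = (573.696461, 186.588935) px
  c3 = (506.760851, 244.228292) px
Planar DLT: solve 8×8 A·h = b for H (H[2,2]=1):
  H  [+287.39858 +188.03760 +545.67859]
  H  [-216.86916 +588.18853 +280.47339]
  H  [+0.04498 +0.26884 +1.00000]
B = K⁻¹H; ‖b₁‖=0.721598, ‖b₂‖=0.721598; λ = 2/(‖b₁‖+‖b₂‖) = 1.385814, sign → tz>0 ⇒ λ=+1.385814
r₁ = λ·B[:,0] = (+0.92244,-0.38109,+0.06234); r₂ = λ·B[:,1] = (+0.33272,+0.86631,+0.37256)
r₃ = r₁×r₂ = (-0.19598,-0.32292,+0.92591); SVD([r₁ r₂ r₃]) → R = UVᵀ:
  R  [+0.92244 +0.33272 -0.19598]
  R  [-0.38109 +0.86631 -0.32292]
  R  [+0.06234 +0.37256 +0.92591]
t = (+0.71688, +0.04000, +1.38581) m
tr R = 2.714659; θ = arccos((tr R − 1)/2) = 0.540737 rad = 30.982°
axis k = ((R−Rᵀ)₃₂, (R−Rᵀ)₁₃, (R−Rᵀ)₂₁) / (2 sinθ) = (+0.675532, -0.250904, -0.693328)
rvec = θ·k = (+0.365285, -0.135673, -0.374908)

rvec=(0.3653, -0.1357, -0.3749) tvec=(0.7169, 0.0400, 1.3858)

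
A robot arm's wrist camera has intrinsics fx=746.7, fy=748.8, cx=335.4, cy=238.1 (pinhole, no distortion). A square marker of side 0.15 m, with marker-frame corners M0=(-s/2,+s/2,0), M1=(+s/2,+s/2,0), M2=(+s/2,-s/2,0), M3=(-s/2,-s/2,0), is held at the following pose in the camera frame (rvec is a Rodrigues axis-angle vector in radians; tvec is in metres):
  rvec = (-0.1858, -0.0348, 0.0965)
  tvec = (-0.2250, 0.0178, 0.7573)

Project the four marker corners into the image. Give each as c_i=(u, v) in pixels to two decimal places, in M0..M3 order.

Intrinsics K: fx=746.7, fy=748.8, cx=335.4, cy=238.1
Marker side s = 0.15 m; corners in marker frame (Z=0):
  M0 = (-0.0750, +0.0750, 0)
  M1 = (+0.0750, +0.0750, 0)
  M2 = (+0.0750, -0.0750, 0)
  M3 = (-0.0750, -0.0750, 0)
rvec = (-0.1858, -0.0348, 0.0965), |rvec| = θ = 0.21224 rad = 12.160°
Rodrigues: sinθ=0.21065, 1−cosθ=0.02244; R = I + sinθ·[k]× + (1−cosθ)·[k]×²:
    [+0.99476 -0.09256 -0.04347]
    [+0.09900 +0.97817 +0.18274]
    [+0.02561 -0.18608 +0.98220]
t = (-0.2250, 0.0178, 0.7573) m
M0: Pc = R·M0+t = (-0.30655, +0.08374, +0.74142); u = 746.7·(-0.30655)/0.74142 + 335.4 = 26.6697, v = 748.8·(+0.08374)/0.74142 + 238.1 = 322.6707
M1: Pc = R·M1+t = (-0.15733, +0.09859, +0.74526); u = 746.7·(-0.15733)/0.74526 + 335.4 = 177.7621, v = 748.8·(+0.09859)/0.74526 + 238.1 = 337.1549
M2: Pc = R·M2+t = (-0.14345, -0.04814, +0.77318); u = 746.7·(-0.14345)/0.77318 + 335.4 = 196.8609, v = 748.8·(-0.04814)/0.77318 + 238.1 = 191.4801
M3: Pc = R·M3+t = (-0.29267, -0.06299, +0.76934); u = 746.7·(-0.29267)/0.76934 + 335.4 = 51.3457, v = 748.8·(-0.06299)/0.76934 + 238.1 = 176.7940

c0=(26.67, 322.67) c1=(177.76, 337.15) c2=(196.86, 191.48) c3=(51.35, 176.79)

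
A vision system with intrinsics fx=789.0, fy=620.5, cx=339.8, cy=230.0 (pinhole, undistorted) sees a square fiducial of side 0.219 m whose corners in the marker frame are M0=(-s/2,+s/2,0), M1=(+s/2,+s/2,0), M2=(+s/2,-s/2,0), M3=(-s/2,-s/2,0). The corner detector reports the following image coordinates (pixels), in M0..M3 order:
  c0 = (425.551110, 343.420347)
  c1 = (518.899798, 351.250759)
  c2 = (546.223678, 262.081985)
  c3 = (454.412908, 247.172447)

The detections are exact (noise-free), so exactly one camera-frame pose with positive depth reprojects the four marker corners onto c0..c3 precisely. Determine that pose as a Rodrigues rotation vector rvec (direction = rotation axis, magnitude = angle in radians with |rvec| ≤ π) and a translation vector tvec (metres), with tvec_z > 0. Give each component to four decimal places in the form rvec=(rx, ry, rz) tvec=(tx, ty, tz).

Intrinsics K: fx=789.0, fy=620.5, cx=339.8, cy=230.0
Marker side s = 0.219 m; corners in marker frame (Z=0):
  M0 = (-0.1095, +0.1095, 0)
  M1 = (+0.1095, +0.1095, 0)
  M2 = (+0.1095, -0.1095, 0)
  M3 = (-0.1095, -0.1095, 0)
Detected image corners:
  c0 = (425.551110, 343.420347) px
  c1 = (518.899798, 351.250759) px
  c2 = (546.223678, 262.081985) px
  c3 = (454.412908, 247.172447) px
Planar DLT: solve 8×8 A·h = b for H (H[2,2]=1):
  H  [+590.57681 -114.10402 +487.97684]
  H  [+155.74443 +431.40576 +301.34279]
  H  [+0.34513 +0.02887 +1.00000]
B = K⁻¹H; ‖b₁‖=0.702930, ‖b₂‖=0.702930; λ = 2/(‖b₁‖+‖b₂‖) = 1.422616, sign → tz>0 ⇒ λ=+1.422616
r₁ = λ·B[:,0] = (+0.85339,+0.17508,+0.49099); r₂ = λ·B[:,1] = (-0.22343,+0.97385,+0.04108)
r₃ = r₁×r₂ = (-0.47096,-0.14476,+0.87020); SVD([r₁ r₂ r₃]) → R = UVᵀ:
  R  [+0.85339 -0.22343 -0.47096]
  R  [+0.17508 +0.97385 -0.14476]
  R  [+0.49099 +0.04108 +0.87020]
t = (+0.26717, +0.16357, +1.42262) m
tr R = 2.697444; θ = arccos((tr R − 1)/2) = 0.557233 rad = 31.927°
axis k = ((R−Rᵀ)₃₂, (R−Rᵀ)₁₃, (R−Rᵀ)₂₁) / (2 sinθ) = (+0.175700, -0.909489, +0.376776)
rvec = θ·k = (+0.097906, -0.506797, +0.209952)

rvec=(0.0979, -0.5068, 0.2100) tvec=(0.2672, 0.1636, 1.4226)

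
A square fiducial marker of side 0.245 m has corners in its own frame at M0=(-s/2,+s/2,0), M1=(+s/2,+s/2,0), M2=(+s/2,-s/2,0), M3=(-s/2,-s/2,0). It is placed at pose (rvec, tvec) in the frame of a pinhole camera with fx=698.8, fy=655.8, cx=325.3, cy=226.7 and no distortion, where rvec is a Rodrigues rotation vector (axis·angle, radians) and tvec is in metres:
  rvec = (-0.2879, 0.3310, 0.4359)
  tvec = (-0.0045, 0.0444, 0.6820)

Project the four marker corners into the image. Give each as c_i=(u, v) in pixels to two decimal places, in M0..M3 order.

Intrinsics K: fx=698.8, fy=655.8, cx=325.3, cy=226.7
Marker side s = 0.245 m; corners in marker frame (Z=0):
  M0 = (-0.1225, +0.1225, 0)
  M1 = (+0.1225, +0.1225, 0)
  M2 = (+0.1225, -0.1225, 0)
  M3 = (-0.1225, -0.1225, 0)
rvec = (-0.2879, 0.3310, 0.4359), |rvec| = θ = 0.61843 rad = 35.433°
Rodrigues: sinθ=0.57976, 1−cosθ=0.18521; R = I + sinθ·[k]× + (1−cosθ)·[k]×²:
    [+0.85493 -0.45479 +0.24953]
    [+0.36249 +0.86785 +0.33977]
    [-0.37107 -0.20002 +0.90680]
t = (-0.0045, 0.0444, 0.6820) m
M0: Pc = R·M0+t = (-0.16494, +0.10631, +0.70295); u = 698.8·(-0.16494)/0.70295 + 325.3 = 161.3342, v = 655.8·(+0.10631)/0.70295 + 226.7 = 325.8749
M1: Pc = R·M1+t = (+0.04452, +0.19512, +0.61204); u = 698.8·(+0.04452)/0.61204 + 325.3 = 376.1276, v = 655.8·(+0.19512)/0.61204 + 226.7 = 435.7670
M2: Pc = R·M2+t = (+0.15594, -0.01751, +0.66105); u = 698.8·(+0.15594)/0.66105 + 325.3 = 490.1464, v = 655.8·(-0.01751)/0.66105 + 226.7 = 209.3332
M3: Pc = R·M3+t = (-0.05352, -0.10632, +0.75196); u = 698.8·(-0.05352)/0.75196 + 325.3 = 275.5663, v = 655.8·(-0.10632)/0.75196 + 226.7 = 133.9791

c0=(161.33, 325.87) c1=(376.13, 435.77) c2=(490.15, 209.33) c3=(275.57, 133.98)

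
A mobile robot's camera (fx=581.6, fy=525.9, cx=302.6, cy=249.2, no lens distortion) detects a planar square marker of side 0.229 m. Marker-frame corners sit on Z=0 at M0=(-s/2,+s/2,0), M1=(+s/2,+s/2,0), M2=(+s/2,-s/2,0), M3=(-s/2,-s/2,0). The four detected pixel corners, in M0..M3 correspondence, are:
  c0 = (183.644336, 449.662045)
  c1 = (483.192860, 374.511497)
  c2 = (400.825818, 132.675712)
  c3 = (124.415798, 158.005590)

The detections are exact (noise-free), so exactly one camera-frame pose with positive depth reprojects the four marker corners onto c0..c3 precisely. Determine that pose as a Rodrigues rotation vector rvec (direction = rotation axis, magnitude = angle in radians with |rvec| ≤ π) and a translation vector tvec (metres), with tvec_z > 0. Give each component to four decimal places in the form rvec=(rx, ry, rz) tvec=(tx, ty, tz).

Intrinsics K: fx=581.6, fy=525.9, cx=302.6, cy=249.2
Marker side s = 0.229 m; corners in marker frame (Z=0):
  M0 = (-0.1145, +0.1145, 0)
  M1 = (+0.1145, +0.1145, 0)
  M2 = (+0.1145, -0.1145, 0)
  M3 = (-0.1145, -0.1145, 0)
Detected image corners:
  c0 = (183.644336, 449.662045) px
  c1 = (483.192860, 374.511497) px
  c2 = (400.825818, 132.675712) px
  c3 = (124.415798, 158.005590) px
Planar DLT: solve 8×8 A·h = b for H (H[2,2]=1):
  H  [+1467.98805 +156.25625 +307.69404]
  H  [-13.17082 +1009.03356 +268.60581]
  H  [+0.71635 -0.52697 +1.00000]
B = K⁻¹H; ‖b₁‖=2.296581, ‖b₂‖=2.296581; λ = 2/(‖b₁‖+‖b₂‖) = 0.435430, sign → tz>0 ⇒ λ=+0.435430
r₁ = λ·B[:,0] = (+0.93676,-0.15871,+0.31192); r₂ = λ·B[:,1] = (+0.23637,+0.94418,-0.22946)
r₃ = r₁×r₂ = (-0.25809,+0.28868,+0.92198); SVD([r₁ r₂ r₃]) → R = UVᵀ:
  R  [+0.93676 +0.23637 -0.25809]
  R  [-0.15871 +0.94418 +0.28868]
  R  [+0.31192 -0.22946 +0.92198]
t = (+0.00381, +0.01607, +0.43543) m
tr R = 2.802925; θ = arccos((tr R − 1)/2) = 0.447660 rad = 25.649°
axis k = ((R−Rᵀ)₃₂, (R−Rᵀ)₁₃, (R−Rᵀ)₂₁) / (2 sinθ) = (-0.598507, -0.658425, -0.456362)
rvec = θ·k = (-0.267928, -0.294750, -0.204295)

rvec=(-0.2679, -0.2948, -0.2043) tvec=(0.0038, 0.0161, 0.4354)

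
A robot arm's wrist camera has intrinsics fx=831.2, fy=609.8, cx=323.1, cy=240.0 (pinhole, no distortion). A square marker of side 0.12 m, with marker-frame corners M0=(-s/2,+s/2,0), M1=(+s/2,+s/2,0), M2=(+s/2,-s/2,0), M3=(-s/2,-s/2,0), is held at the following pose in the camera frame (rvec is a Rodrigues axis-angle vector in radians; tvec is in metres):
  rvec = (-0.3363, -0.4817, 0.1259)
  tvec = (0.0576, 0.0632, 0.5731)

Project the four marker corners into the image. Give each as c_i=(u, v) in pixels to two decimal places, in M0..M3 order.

Intrinsics K: fx=831.2, fy=609.8, cx=323.1, cy=240.0
Marker side s = 0.12 m; corners in marker frame (Z=0):
  M0 = (-0.0600, +0.0600, 0)
  M1 = (+0.0600, +0.0600, 0)
  M2 = (+0.0600, -0.0600, 0)
  M3 = (-0.0600, -0.0600, 0)
rvec = (-0.3363, -0.4817, 0.1259), |rvec| = θ = 0.60082 rad = 34.424°
Rodrigues: sinθ=0.56532, 1−cosθ=0.17513; R = I + sinθ·[k]× + (1−cosθ)·[k]×²:
    [+0.87974 -0.03987 -0.47378]
    [+0.19705 +0.93744 +0.28701]
    [+0.43270 -0.34585 +0.83256]
t = (0.0576, 0.0632, 0.5731) m
M0: Pc = R·M0+t = (+0.00242, +0.10762, +0.52639); u = 831.2·(+0.00242)/0.52639 + 323.1 = 326.9266, v = 609.8·(+0.10762)/0.52639 + 240.0 = 364.6778
M1: Pc = R·M1+t = (+0.10799, +0.13127, +0.57831); u = 831.2·(+0.10799)/0.57831 + 323.1 = 478.3161, v = 609.8·(+0.13127)/0.57831 + 240.0 = 378.4173
M2: Pc = R·M2+t = (+0.11278, +0.01878, +0.61981); u = 831.2·(+0.11278)/0.61981 + 323.1 = 474.3392, v = 609.8·(+0.01878)/0.61981 + 240.0 = 258.4732
M3: Pc = R·M3+t = (+0.00721, -0.00487, +0.56789); u = 831.2·(+0.00721)/0.56789 + 323.1 = 333.6498, v = 609.8·(-0.00487)/0.56789 + 240.0 = 234.7710

c0=(326.93, 364.68) c1=(478.32, 378.42) c2=(474.34, 258.47) c3=(333.65, 234.77)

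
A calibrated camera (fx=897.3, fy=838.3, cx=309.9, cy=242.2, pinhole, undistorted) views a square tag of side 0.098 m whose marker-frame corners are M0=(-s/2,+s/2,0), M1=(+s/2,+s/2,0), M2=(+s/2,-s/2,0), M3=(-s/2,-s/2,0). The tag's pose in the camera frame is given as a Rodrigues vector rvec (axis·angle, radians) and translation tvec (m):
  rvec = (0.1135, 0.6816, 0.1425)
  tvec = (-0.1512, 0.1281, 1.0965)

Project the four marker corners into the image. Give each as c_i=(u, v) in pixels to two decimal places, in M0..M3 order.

c0=(156.89, 366.43) c1=(211.11, 386.31) c2=(217.53, 311.97) c3=(162.25, 295.85)

Intrinsics K: fx=897.3, fy=838.3, cx=309.9, cy=242.2
Marker side s = 0.098 m; corners in marker frame (Z=0):
  M0 = (-0.0490, +0.0490, 0)
  M1 = (+0.0490, +0.0490, 0)
  M2 = (+0.0490, -0.0490, 0)
  M3 = (-0.0490, -0.0490, 0)
rvec = (0.1135, 0.6816, 0.1425), |rvec| = θ = 0.70553 rad = 40.424°
Rodrigues: sinθ=0.64843, 1−cosθ=0.23873; R = I + sinθ·[k]× + (1−cosθ)·[k]×²:
    [+0.76745 -0.09387 +0.63420]
    [+0.16807 +0.98408 -0.05773]
    [-0.61869 +0.15090 +0.77101]
t = (-0.1512, 0.1281, 1.0965) m
M0: Pc = R·M0+t = (-0.19340, +0.16808, +1.13421); u = 897.3·(-0.19340)/1.13421 + 309.9 = 156.8932, v = 838.3·(+0.16808)/1.13421 + 242.2 = 366.4321
M1: Pc = R·M1+t = (-0.11819, +0.18456, +1.07358); u = 897.3·(-0.11819)/1.07358 + 309.9 = 211.1127, v = 838.3·(+0.18456)/1.07358 + 242.2 = 386.3096
M2: Pc = R·M2+t = (-0.10900, +0.08812, +1.05879); u = 897.3·(-0.10900)/1.05879 + 309.9 = 217.5288, v = 838.3·(+0.08812)/1.05879 + 242.2 = 311.9656
M3: Pc = R·M3+t = (-0.18421, +0.07164, +1.11942); u = 897.3·(-0.18421)/1.11942 + 309.9 = 162.2455, v = 838.3·(+0.07164)/1.11942 + 242.2 = 295.8523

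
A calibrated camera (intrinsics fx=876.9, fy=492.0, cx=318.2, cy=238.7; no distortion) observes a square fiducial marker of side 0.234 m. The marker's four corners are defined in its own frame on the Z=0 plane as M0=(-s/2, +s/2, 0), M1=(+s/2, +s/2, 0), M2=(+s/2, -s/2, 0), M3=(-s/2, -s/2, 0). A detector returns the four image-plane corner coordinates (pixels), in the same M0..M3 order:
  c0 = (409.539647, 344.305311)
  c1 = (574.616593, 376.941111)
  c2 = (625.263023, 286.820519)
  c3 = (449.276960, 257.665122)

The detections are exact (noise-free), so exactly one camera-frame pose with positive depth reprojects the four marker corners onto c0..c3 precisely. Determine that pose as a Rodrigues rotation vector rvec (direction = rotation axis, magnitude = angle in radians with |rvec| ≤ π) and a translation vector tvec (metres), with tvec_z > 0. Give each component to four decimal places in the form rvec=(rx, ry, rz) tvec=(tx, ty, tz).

Intrinsics K: fx=876.9, fy=492.0, cx=318.2, cy=238.7
Marker side s = 0.234 m; corners in marker frame (Z=0):
  M0 = (-0.1170, +0.1170, 0)
  M1 = (+0.1170, +0.1170, 0)
  M2 = (+0.1170, -0.1170, 0)
  M3 = (-0.1170, -0.1170, 0)
Detected image corners:
  c0 = (409.539647, 344.305311) px
  c1 = (574.616593, 376.941111) px
  c2 = (625.263023, 286.820519) px
  c3 = (449.276960, 257.665122) px
Planar DLT: solve 8×8 A·h = b for H (H[2,2]=1):
  H  [+603.90946 -84.70339 +511.71141]
  H  [+55.80050 +443.74058 +317.07914]
  H  [-0.24149 +0.20939 +1.00000]
B = K⁻¹H; ‖b₁‖=0.845071, ‖b₂‖=0.845071; λ = 2/(‖b₁‖+‖b₂‖) = 1.183332, sign → tz>0 ⇒ λ=+1.183332
r₁ = λ·B[:,0] = (+0.91864,+0.27285,-0.28576); r₂ = λ·B[:,1] = (-0.20421,+0.94705,+0.24777)
r₃ = r₁×r₂ = (+0.33823,-0.16926,+0.92572); SVD([r₁ r₂ r₃]) → R = UVᵀ:
  R  [+0.91864 -0.20421 +0.33823]
  R  [+0.27285 +0.94705 -0.16926]
  R  [-0.28576 +0.24777 +0.92572]
t = (+0.26113, +0.18851, +1.18333) m
tr R = 2.791406; θ = arccos((tr R − 1)/2) = 0.460787 rad = 26.401°
axis k = ((R−Rᵀ)₃₂, (R−Rᵀ)₁₃, (R−Rᵀ)₂₁) / (2 sinθ) = (+0.468941, +0.701659, +0.536440)
rvec = θ·k = (+0.216082, +0.323316, +0.247185)

rvec=(0.2161, 0.3233, 0.2472) tvec=(0.2611, 0.1885, 1.1833)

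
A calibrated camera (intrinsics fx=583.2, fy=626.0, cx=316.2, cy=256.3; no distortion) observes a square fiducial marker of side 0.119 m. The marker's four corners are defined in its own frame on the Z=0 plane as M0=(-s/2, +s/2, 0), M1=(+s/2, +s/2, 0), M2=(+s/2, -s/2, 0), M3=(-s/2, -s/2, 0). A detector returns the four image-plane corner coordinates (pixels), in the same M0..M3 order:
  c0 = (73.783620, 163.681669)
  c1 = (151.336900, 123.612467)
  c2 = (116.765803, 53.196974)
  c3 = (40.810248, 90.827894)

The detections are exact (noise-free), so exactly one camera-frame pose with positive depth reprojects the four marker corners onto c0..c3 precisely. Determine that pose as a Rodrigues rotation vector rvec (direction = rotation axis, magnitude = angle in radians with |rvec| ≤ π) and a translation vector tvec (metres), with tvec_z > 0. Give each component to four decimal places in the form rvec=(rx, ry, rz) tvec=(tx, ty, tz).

Intrinsics K: fx=583.2, fy=626.0, cx=316.2, cy=256.3
Marker side s = 0.119 m; corners in marker frame (Z=0):
  M0 = (-0.0595, +0.0595, 0)
  M1 = (+0.0595, +0.0595, 0)
  M2 = (+0.0595, -0.0595, 0)
  M3 = (-0.0595, -0.0595, 0)
Detected image corners:
  c0 = (73.783620, 163.681669) px
  c1 = (151.336900, 123.612467) px
  c2 = (116.765803, 53.196974) px
  c3 = (40.810248, 90.827894) px
Planar DLT: solve 8×8 A·h = b for H (H[2,2]=1):
  H  [+659.66394 +260.62912 +95.78258]
  H  [-309.68122 +575.69305 +107.13386]
  H  [+0.15433 -0.24283 +1.00000]
B = K⁻¹H; ‖b₁‖=1.196735, ‖b₂‖=1.196735; λ = 2/(‖b₁‖+‖b₂‖) = 0.835607, sign → tz>0 ⇒ λ=+0.835607
r₁ = λ·B[:,0] = (+0.87524,-0.46617,+0.12896); r₂ = λ·B[:,1] = (+0.48344,+0.85153,-0.20291)
r₃ = r₁×r₂ = (-0.01522,+0.23994,+0.97067); SVD([r₁ r₂ r₃]) → R = UVᵀ:
  R  [+0.87524 +0.48344 -0.01522]
  R  [-0.46617 +0.85153 +0.23994]
  R  [+0.12896 -0.20291 +0.97067]
t = (-0.31581, -0.19911, +0.83561) m
tr R = 2.697443; θ = arccos((tr R − 1)/2) = 0.557233 rad = 31.927°
axis k = ((R−Rᵀ)₃₂, (R−Rᵀ)₁₃, (R−Rᵀ)₂₁) / (2 sinθ) = (-0.418706, -0.136324, -0.897831)
rvec = θ·k = (-0.233317, -0.075964, -0.500301)

rvec=(-0.2333, -0.0760, -0.5003) tvec=(-0.3158, -0.1991, 0.8356)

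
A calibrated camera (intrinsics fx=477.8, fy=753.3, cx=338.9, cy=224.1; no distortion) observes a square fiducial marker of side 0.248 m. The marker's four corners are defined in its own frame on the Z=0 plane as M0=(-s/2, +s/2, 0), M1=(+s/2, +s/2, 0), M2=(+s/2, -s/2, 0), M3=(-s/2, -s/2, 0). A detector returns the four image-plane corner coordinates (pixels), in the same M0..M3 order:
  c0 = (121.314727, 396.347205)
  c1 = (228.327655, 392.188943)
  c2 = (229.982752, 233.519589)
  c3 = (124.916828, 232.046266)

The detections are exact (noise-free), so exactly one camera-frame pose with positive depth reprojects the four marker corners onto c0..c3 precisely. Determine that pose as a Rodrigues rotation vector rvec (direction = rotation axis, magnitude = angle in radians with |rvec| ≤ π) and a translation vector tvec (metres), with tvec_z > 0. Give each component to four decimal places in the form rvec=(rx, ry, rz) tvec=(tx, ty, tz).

rvec=(-0.0823, -0.1642, 0.0044) tvec=(-0.3945, 0.1371, 1.1646)

Intrinsics K: fx=477.8, fy=753.3, cx=338.9, cy=224.1
Marker side s = 0.248 m; corners in marker frame (Z=0):
  M0 = (-0.1240, +0.1240, 0)
  M1 = (+0.1240, +0.1240, 0)
  M2 = (+0.1240, -0.1240, 0)
  M3 = (-0.1240, -0.1240, 0)
Detected image corners:
  c0 = (121.314727, 396.347205) px
  c1 = (228.327655, 392.188943) px
  c2 = (229.982752, 233.519589) px
  c3 = (124.916828, 232.046266) px
Planar DLT: solve 8×8 A·h = b for H (H[2,2]=1):
  H  [+452.20879 -22.96013 +177.06763]
  H  [+38.59013 +628.82853 +312.80734]
  H  [+0.14003 -0.07057 +1.00000]
B = K⁻¹H; ‖b₁‖=0.858664, ‖b₂‖=0.858664; λ = 2/(‖b₁‖+‖b₂‖) = 1.164599, sign → tz>0 ⇒ λ=+1.164599
r₁ = λ·B[:,0] = (+0.98655,+0.01114,+0.16308); r₂ = λ·B[:,1] = (+0.00233,+0.99661,-0.08218)
r₃ = r₁×r₂ = (-0.16345,+0.08145,+0.98318); SVD([r₁ r₂ r₃]) → R = UVᵀ:
  R  [+0.98655 +0.00233 -0.16345]
  R  [+0.01114 +0.99661 +0.08145]
  R  [+0.16308 -0.08218 +0.98318]
t = (-0.39445, +0.13714, +1.16460) m
tr R = 2.966348; θ = arccos((tr R − 1)/2) = 0.183703 rad = 10.525°
axis k = ((R−Rᵀ)₃₂, (R−Rᵀ)₁₃, (R−Rᵀ)₂₁) / (2 sinθ) = (-0.447895, -0.893760, +0.024136)
rvec = θ·k = (-0.082280, -0.164186, +0.004434)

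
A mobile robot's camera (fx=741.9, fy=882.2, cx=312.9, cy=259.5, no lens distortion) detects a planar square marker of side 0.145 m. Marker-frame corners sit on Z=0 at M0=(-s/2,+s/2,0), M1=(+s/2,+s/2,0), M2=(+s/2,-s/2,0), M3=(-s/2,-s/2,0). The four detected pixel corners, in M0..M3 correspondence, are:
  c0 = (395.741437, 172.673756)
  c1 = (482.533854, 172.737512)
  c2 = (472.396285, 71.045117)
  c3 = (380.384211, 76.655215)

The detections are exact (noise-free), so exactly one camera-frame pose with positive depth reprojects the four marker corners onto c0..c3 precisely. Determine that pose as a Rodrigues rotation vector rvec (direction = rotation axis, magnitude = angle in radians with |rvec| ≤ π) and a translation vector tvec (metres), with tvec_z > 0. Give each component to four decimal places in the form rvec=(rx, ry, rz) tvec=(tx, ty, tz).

rvec=(0.6134, 0.4613, -0.0998) tvec=(0.1864, -0.1775, 1.1636)

Intrinsics K: fx=741.9, fy=882.2, cx=312.9, cy=259.5
Marker side s = 0.145 m; corners in marker frame (Z=0):
  M0 = (-0.0725, +0.0725, 0)
  M1 = (+0.0725, +0.0725, 0)
  M2 = (+0.0725, -0.0725, 0)
  M3 = (-0.0725, -0.0725, 0)
Detected image corners:
  c0 = (395.741437, 172.673756) px
  c1 = (482.533854, 172.737512) px
  c2 = (472.396285, 71.045117) px
  c3 = (380.384211, 76.655215) px
Planar DLT: solve 8×8 A·h = b for H (H[2,2]=1):
  H  [+450.22050 +286.29783 +431.73399]
  H  [-65.69256 +737.58843 +124.95499]
  H  [-0.38300 +0.45726 +1.00000]
B = K⁻¹H; ‖b₁‖=0.859396, ‖b₂‖=0.859395; λ = 2/(‖b₁‖+‖b₂‖) = 1.163609, sign → tz>0 ⇒ λ=+1.163609
r₁ = λ·B[:,0] = (+0.89410,+0.04445,-0.44567); r₂ = λ·B[:,1] = (+0.22463,+0.81636,+0.53207)
r₃ = r₁×r₂ = (+0.38747,-0.57583,+0.71992); SVD([r₁ r₂ r₃]) → R = UVᵀ:
  R  [+0.89410 +0.22463 +0.38747]
  R  [+0.04445 +0.81636 -0.57583]
  R  [-0.44567 +0.53207 +0.71992]
t = (+0.18638, -0.17746, +1.16361) m
tr R = 2.430374; θ = arccos((tr R − 1)/2) = 0.773905 rad = 44.341°
axis k = ((R−Rᵀ)₃₂, (R−Rᵀ)₁₃, (R−Rᵀ)₂₁) / (2 sinθ) = (+0.792566, +0.596007, -0.128901)
rvec = θ·k = (+0.613371, +0.461252, -0.099757)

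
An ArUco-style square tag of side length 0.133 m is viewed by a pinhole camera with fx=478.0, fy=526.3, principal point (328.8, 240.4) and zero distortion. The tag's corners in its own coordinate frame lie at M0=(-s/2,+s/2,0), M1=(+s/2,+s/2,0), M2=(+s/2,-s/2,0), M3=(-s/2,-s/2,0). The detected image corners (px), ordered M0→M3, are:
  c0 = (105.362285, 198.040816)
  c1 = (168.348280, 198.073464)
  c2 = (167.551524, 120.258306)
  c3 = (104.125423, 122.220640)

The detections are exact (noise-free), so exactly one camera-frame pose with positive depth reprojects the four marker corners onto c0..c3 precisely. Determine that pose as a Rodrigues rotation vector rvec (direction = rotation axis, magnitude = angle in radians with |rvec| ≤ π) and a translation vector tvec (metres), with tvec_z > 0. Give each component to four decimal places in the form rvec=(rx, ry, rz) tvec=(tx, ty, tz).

rvec=(0.0503, 0.1798, 0.0103) tvec=(-0.3701, -0.1405, 0.9173)

Intrinsics K: fx=478.0, fy=526.3, cx=328.8, cy=240.4
Marker side s = 0.133 m; corners in marker frame (Z=0):
  M0 = (-0.0665, +0.0665, 0)
  M1 = (+0.0665, +0.0665, 0)
  M2 = (+0.0665, -0.0665, 0)
  M3 = (-0.0665, -0.0665, 0)
Detected image corners:
  c0 = (105.362285, 198.040816) px
  c1 = (168.348280, 198.073464) px
  c2 = (167.551524, 120.258306) px
  c3 = (104.125423, 122.220640) px
Planar DLT: solve 8×8 A·h = b for H (H[2,2]=1):
  H  [+448.69847 +15.23162 +135.93985]
  H  [-38.28939 +586.33729 +159.79626]
  H  [-0.19457 +0.05548 +1.00000]
B = K⁻¹H; ‖b₁‖=1.090162, ‖b₂‖=1.090162; λ = 2/(‖b₁‖+‖b₂‖) = 0.917295, sign → tz>0 ⇒ λ=+0.917295
r₁ = λ·B[:,0] = (+0.98383,+0.01479,-0.17848); r₂ = λ·B[:,1] = (-0.00578,+0.99869,+0.05089)
r₃ = r₁×r₂ = (+0.17900,-0.04904,+0.98263); SVD([r₁ r₂ r₃]) → R = UVᵀ:
  R  [+0.98383 -0.00578 +0.17900]
  R  [+0.01479 +0.99869 -0.04904]
  R  [-0.17848 +0.05089 +0.98263]
t = (-0.37010, -0.14049, +0.91730) m
tr R = 2.965147; θ = arccos((tr R − 1)/2) = 0.186961 rad = 10.712°
axis k = ((R−Rᵀ)₃₂, (R−Rᵀ)₁₃, (R−Rᵀ)₂₁) / (2 sinθ) = (+0.268826, +0.961598, +0.055327)
rvec = θ·k = (+0.050260, +0.179782, +0.010344)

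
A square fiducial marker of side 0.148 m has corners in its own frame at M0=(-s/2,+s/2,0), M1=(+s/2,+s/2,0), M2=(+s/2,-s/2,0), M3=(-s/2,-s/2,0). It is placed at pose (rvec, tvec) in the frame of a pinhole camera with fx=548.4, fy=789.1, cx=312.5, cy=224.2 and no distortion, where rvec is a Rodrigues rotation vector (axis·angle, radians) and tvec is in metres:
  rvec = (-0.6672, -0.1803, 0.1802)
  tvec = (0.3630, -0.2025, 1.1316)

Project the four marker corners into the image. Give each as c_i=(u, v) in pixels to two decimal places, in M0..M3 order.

Intrinsics K: fx=548.4, fy=789.1, cx=312.5, cy=224.2
Marker side s = 0.148 m; corners in marker frame (Z=0):
  M0 = (-0.0740, +0.0740, 0)
  M1 = (+0.0740, +0.0740, 0)
  M2 = (+0.0740, -0.0740, 0)
  M3 = (-0.0740, -0.0740, 0)
rvec = (-0.6672, -0.1803, 0.1802), |rvec| = θ = 0.71424 rad = 40.923°
Rodrigues: sinθ=0.65504, 1−cosθ=0.24441; R = I + sinθ·[k]× + (1−cosθ)·[k]×²:
    [+0.96887 -0.10763 -0.22296]
    [+0.22290 +0.77117 +0.59634]
    [+0.10775 -0.62747 +0.77115]
t = (0.3630, -0.2025, 1.1316) m
M0: Pc = R·M0+t = (+0.28334, -0.16193, +1.07719); u = 548.4·(+0.28334)/1.07719 + 312.5 = 456.7481, v = 789.1·(-0.16193)/1.07719 + 224.2 = 105.5792
M1: Pc = R·M1+t = (+0.42673, -0.12894, +1.09314); u = 548.4·(+0.42673)/1.09314 + 312.5 = 526.5799, v = 789.1·(-0.12894)/1.09314 + 224.2 = 131.1234
M2: Pc = R·M2+t = (+0.44266, -0.24307, +1.18601); u = 548.4·(+0.44266)/1.18601 + 312.5 = 517.1829, v = 789.1·(-0.24307)/1.18601 + 224.2 = 62.4741
M3: Pc = R·M3+t = (+0.29927, -0.27606, +1.17006); u = 548.4·(+0.29927)/1.17006 + 312.5 = 452.7654, v = 789.1·(-0.27606)/1.17006 + 224.2 = 38.0216

c0=(456.75, 105.58) c1=(526.58, 131.12) c2=(517.18, 62.47) c3=(452.77, 38.02)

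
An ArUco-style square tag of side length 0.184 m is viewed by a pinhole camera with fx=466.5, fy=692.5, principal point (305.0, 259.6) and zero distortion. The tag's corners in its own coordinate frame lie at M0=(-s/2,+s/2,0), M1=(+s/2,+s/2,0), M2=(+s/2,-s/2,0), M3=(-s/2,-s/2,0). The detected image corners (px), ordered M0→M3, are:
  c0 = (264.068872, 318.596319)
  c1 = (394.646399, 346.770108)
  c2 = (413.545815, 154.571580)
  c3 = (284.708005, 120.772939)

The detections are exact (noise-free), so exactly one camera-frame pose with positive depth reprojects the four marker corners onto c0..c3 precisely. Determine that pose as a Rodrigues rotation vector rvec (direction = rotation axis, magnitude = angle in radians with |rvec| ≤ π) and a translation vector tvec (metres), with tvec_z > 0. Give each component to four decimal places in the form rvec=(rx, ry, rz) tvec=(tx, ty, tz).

Intrinsics K: fx=466.5, fy=692.5, cx=305.0, cy=259.6
Marker side s = 0.184 m; corners in marker frame (Z=0):
  M0 = (-0.0920, +0.0920, 0)
  M1 = (+0.0920, +0.0920, 0)
  M2 = (+0.0920, -0.0920, 0)
  M3 = (-0.0920, -0.0920, 0)
Detected image corners:
  c0 = (264.068872, 318.596319) px
  c1 = (394.646399, 346.770108) px
  c2 = (413.545815, 154.571580) px
  c3 = (284.708005, 120.772939) px
Planar DLT: solve 8×8 A·h = b for H (H[2,2]=1):
  H  [+760.67062 -123.60077 +340.26645]
  H  [+207.12484 +1048.35928 +234.98283]
  H  [+0.16436 -0.04784 +1.00000]
B = K⁻¹H; ‖b₁‖=1.550270, ‖b₂‖=1.550270; λ = 2/(‖b₁‖+‖b₂‖) = 0.645049, sign → tz>0 ⇒ λ=+0.645049
r₁ = λ·B[:,0] = (+0.98249,+0.15319,+0.10602); r₂ = λ·B[:,1] = (-0.15073,+0.98809,-0.03086)
r₃ = r₁×r₂ = (-0.10949,+0.01434,+0.99388); SVD([r₁ r₂ r₃]) → R = UVᵀ:
  R  [+0.98249 -0.15073 -0.10949]
  R  [+0.15319 +0.98809 +0.01434]
  R  [+0.10602 -0.03086 +0.99388]
t = (+0.04876, -0.02293, +0.64505) m
tr R = 2.964471; θ = arccos((tr R − 1)/2) = 0.188771 rad = 10.816°
axis k = ((R−Rᵀ)₃₂, (R−Rᵀ)₁₃, (R−Rᵀ)₂₁) / (2 sinθ) = (-0.120441, -0.574222, +0.809792)
rvec = θ·k = (-0.022736, -0.108397, +0.152865)

rvec=(-0.0227, -0.1084, 0.1529) tvec=(0.0488, -0.0229, 0.6450)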